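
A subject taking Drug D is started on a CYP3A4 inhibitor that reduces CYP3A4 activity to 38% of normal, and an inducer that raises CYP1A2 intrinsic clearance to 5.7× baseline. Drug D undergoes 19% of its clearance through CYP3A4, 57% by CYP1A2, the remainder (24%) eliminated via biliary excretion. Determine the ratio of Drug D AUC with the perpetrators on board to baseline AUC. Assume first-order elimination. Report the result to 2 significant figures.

The CYP3A4 pathway (19% of clearance) is reduced to 0.38× activity: 0.19 × 0.38 = 0.0722.
The CYP1A2 pathway (57% of clearance) is boosted to 5.7× activity: 0.57 × 5.7 = 3.249.
The remaining 24% of clearance is unaffected.
New clearance relative to baseline: 0.0722 + 3.249 + 0.24 = 3.5612.
AUC ∝ 1/CL: fold-change = 1 / 3.5612 = 0.28.

0.28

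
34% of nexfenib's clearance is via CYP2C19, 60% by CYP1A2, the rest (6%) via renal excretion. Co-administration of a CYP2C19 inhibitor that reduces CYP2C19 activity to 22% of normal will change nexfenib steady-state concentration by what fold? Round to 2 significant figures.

CYP2C19: 0.34 × 0.22 = 0.0748
CYP1A2: 0.6 (unchanged)
Other: 0.06 (unchanged)
Relative clearance = 0.0748 + 0.6 + 0.06 = 0.7348.
Steady-state concentration ratio = CL_old/CL_new = 1 / 0.7348 = 1.4.

1.4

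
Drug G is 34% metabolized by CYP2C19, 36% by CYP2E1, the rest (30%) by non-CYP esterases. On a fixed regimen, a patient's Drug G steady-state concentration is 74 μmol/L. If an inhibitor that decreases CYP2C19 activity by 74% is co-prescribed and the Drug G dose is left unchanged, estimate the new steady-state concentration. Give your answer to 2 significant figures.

The CYP2C19 pathway (34% of clearance) is reduced to 0.26× activity: 0.34 × 0.26 = 0.0884.
CYP2E1 (36%) and the residual 30% are unaffected.
New clearance relative to baseline: 0.0884 + 0.36 + 0.3 = 0.7484.
New steady-state concentration = baseline ÷ relative clearance = 74 / 0.7484 = 99 μmol/L.

99 μmol/L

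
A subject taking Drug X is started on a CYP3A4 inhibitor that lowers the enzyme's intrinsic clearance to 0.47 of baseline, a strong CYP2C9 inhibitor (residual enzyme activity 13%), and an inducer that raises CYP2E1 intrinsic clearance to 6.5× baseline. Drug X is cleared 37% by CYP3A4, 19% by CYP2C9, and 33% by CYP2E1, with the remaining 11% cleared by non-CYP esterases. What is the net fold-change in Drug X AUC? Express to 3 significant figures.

The CYP3A4 pathway (37% of clearance) is reduced to 0.47× activity: 0.37 × 0.47 = 0.1739.
The CYP2C9 pathway (19% of clearance) falls to 0.13× activity: 0.19 × 0.13 = 0.0247.
The CYP2E1 pathway (33% of clearance) is boosted to 6.5× activity: 0.33 × 6.5 = 2.145.
The remaining 11% of clearance is unaffected.
CL_new/CL_old = 0.1739 + 0.0247 + 2.145 + 0.11 = 2.4536.
Net AUC ratio = 1 / 2.4536 = 0.408.

0.408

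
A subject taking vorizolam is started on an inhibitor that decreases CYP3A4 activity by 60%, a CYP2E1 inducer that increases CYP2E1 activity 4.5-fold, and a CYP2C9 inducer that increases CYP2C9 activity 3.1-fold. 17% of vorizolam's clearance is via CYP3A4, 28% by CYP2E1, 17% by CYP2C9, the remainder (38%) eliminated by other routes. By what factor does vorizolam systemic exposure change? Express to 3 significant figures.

0.447

CYP3A4: 0.17 × 0.4 = 0.068
CYP2E1: 0.28 × 4.5 = 1.26
CYP2C9: 0.17 × 3.1 = 0.527
Other: 0.38 (unchanged)
CL_new/CL_old = 0.068 + 1.26 + 0.527 + 0.38 = 2.235.
Systemic exposure ∝ 1/CL: fold-change = 1 / 2.235 = 0.447.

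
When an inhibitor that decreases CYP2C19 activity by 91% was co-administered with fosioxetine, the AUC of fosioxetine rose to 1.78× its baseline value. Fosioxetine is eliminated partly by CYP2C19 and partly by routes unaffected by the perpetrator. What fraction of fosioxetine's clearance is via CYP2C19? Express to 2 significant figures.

CL'/CL = 1 / 1.78 = 0.5618
0.09·fm + (1 − fm) = 0.5618
fm = (0.5618 − 1) / (0.09 − 1) = 0.48

0.48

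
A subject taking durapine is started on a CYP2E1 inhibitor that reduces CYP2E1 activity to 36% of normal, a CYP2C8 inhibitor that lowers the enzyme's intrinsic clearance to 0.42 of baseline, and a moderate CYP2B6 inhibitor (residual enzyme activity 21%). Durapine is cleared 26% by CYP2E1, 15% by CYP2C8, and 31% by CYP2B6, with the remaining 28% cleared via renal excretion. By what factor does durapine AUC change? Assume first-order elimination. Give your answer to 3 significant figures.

The CYP2E1 pathway (26% of clearance) drops to 0.36× activity: 0.26 × 0.36 = 0.0936.
The CYP2C8 pathway (15% of clearance) drops to 0.42× activity: 0.15 × 0.42 = 0.063.
The CYP2B6 pathway (31% of clearance) is reduced to 0.21× activity: 0.31 × 0.21 = 0.0651.
The remaining 28% of clearance is unaffected.
CL_new/CL_old = 0.0936 + 0.063 + 0.0651 + 0.28 = 0.5017.
Because AUC varies inversely with clearance, the combined effect is 1 / 0.5017 = 1.99.

1.99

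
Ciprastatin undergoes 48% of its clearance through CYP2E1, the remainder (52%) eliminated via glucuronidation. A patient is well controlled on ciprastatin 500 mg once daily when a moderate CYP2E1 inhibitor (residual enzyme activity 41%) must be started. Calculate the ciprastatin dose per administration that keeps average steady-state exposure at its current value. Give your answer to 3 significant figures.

358 mg

The CYP2E1 pathway (48% of clearance) falls to 0.41× activity: 0.48 × 0.41 = 0.1968.
The remaining 52% of clearance is unaffected.
Relative clearance = 0.1968 + 0.52 = 0.7168.
To maintain the same steady-state level, dose must scale with clearance: new dose = 500 × 0.7168 = 358 mg.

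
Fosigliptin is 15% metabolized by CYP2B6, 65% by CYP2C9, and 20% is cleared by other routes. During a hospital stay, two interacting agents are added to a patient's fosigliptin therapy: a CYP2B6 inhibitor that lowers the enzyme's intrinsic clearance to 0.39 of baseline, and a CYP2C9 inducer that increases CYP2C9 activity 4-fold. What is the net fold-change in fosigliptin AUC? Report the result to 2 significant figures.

The CYP2B6 pathway (15% of clearance) is reduced to 0.39× activity: 0.15 × 0.39 = 0.0585.
The CYP2C9 pathway (65% of clearance) is boosted to 4× activity: 0.65 × 4 = 2.6.
Non-CYP routes (20%) are unchanged.
CL_new/CL_old = 0.0585 + 2.6 + 0.2 = 2.8585.
AUC ∝ 1/CL: fold-change = 1 / 2.8585 = 0.35.

0.35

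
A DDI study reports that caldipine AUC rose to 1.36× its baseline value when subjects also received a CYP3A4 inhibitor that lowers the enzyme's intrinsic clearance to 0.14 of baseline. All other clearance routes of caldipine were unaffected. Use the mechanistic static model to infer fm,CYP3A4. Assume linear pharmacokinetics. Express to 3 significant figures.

0.308

CL'/CL = 1 / 1.36 = 0.7353
0.14·fm + (1 − fm) = 0.7353
fm = (0.7353 − 1) / (0.14 − 1) = 0.308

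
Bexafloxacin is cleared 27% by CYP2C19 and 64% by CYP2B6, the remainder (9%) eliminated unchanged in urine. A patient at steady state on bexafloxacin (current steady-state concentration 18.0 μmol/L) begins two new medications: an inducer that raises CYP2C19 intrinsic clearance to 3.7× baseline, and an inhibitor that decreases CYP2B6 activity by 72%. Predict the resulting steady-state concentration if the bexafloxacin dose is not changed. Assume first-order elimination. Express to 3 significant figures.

CYP2C19: 0.27 × 3.7 = 0.999
CYP2B6: 0.64 × 0.28 = 0.1792
Other: 0.09 (unchanged)
Relative clearance = 0.999 + 0.1792 + 0.09 = 1.2682.
Steady-state concentration ∝ 1/CL: new value = 18.0 / 1.2682 = 14.2 μmol/L.

14.2 μmol/L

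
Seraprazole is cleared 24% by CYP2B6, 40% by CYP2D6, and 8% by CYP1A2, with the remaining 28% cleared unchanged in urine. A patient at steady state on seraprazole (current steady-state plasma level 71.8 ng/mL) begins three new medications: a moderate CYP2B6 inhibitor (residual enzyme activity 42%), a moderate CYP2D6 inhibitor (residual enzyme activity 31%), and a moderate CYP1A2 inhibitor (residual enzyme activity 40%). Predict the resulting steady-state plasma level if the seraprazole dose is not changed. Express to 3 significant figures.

The CYP2B6 pathway (24% of clearance) falls to 0.42× activity: 0.24 × 0.42 = 0.1008.
The CYP2D6 pathway (40% of clearance) is reduced to 0.31× activity: 0.4 × 0.31 = 0.124.
The CYP1A2 pathway (8% of clearance) falls to 0.4× activity: 0.08 × 0.4 = 0.032.
Non-CYP routes (28%) are unchanged.
Relative clearance = 0.1008 + 0.124 + 0.032 + 0.28 = 0.5368.
Dividing the baseline by the relative clearance: 71.8 / 0.5368 = 134 ng/mL.

134 ng/mL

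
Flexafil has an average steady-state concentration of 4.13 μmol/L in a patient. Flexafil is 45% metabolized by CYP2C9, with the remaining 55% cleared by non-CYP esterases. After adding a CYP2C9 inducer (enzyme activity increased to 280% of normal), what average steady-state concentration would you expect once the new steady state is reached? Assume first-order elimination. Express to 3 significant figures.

2.28 μmol/L

The CYP2C9 pathway (45% of clearance) rises to 2.8× activity: 0.45 × 2.8 = 1.26.
Non-CYP routes (55%) are unchanged.
Relative clearance = 1.26 + 0.55 = 1.81.
New average steady-state concentration = baseline ÷ relative clearance = 4.13 / 1.81 = 2.28 μmol/L.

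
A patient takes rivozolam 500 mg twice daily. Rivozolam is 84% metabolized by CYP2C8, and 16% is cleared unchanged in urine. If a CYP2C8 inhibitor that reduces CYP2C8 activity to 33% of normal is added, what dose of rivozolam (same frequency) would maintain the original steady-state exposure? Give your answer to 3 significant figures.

219 mg

CYP2C8: 0.84 × 0.33 = 0.2772
Other: 0.16 (unchanged)
Relative clearance = 0.2772 + 0.16 = 0.4372.
Css,avg = (dose rate)/CL, so holding Css fixed requires dose ∝ CL: 500 × 0.4372 = 219 mg.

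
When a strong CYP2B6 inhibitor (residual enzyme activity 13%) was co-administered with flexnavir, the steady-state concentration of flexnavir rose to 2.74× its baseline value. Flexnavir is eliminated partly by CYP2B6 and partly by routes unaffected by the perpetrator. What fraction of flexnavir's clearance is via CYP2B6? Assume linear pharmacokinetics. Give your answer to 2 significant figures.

CL'/CL = 1 / 2.74 = 0.365
0.13·fm + (1 − fm) = 0.365
fm = (0.365 − 1) / (0.13 − 1) = 0.73

0.73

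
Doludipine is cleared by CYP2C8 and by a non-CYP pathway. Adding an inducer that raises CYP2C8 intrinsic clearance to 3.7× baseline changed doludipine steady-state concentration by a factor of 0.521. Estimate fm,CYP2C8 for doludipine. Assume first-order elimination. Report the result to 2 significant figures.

0.34

CL'/CL = 1 / 0.521 = 1.919
3.7·fm + (1 − fm) = 1.919
fm = (1.919 − 1) / (3.7 − 1) = 0.34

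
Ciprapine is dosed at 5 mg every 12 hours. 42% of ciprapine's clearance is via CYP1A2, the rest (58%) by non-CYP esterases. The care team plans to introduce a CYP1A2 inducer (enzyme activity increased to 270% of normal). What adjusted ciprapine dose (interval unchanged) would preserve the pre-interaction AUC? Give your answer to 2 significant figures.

The CYP1A2 pathway (42% of clearance) increases to 2.7× activity: 0.42 × 2.7 = 1.134.
The remaining 58% of clearance is unaffected.
CL_new/CL_old = 1.134 + 0.58 = 1.714.
Exposure is unchanged when dose changes in proportion to clearance. New dose = 5 mg × 1.714 = 8.6 mg.

8.6 mg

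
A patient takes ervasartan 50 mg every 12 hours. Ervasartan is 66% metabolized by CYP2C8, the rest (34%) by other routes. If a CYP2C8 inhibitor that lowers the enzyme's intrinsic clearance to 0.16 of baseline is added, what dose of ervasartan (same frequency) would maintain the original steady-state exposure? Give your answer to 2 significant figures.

22 mg

The CYP2C8 pathway (66% of clearance) drops to 0.16× activity: 0.66 × 0.16 = 0.1056.
The remaining 34% of clearance is unaffected.
Relative clearance = 0.1056 + 0.34 = 0.4456.
Exposure is unchanged when dose changes in proportion to clearance. New dose = 50 mg × 0.4456 = 22 mg.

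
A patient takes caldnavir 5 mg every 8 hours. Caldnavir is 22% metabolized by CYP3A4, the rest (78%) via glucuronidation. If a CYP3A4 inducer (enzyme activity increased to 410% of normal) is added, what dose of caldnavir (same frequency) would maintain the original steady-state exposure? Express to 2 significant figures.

The CYP3A4 pathway (22% of clearance) rises to 4.1× activity: 0.22 × 4.1 = 0.902.
Non-CYP routes (78%) are unchanged.
Relative clearance = 0.902 + 0.78 = 1.682.
Css,avg = (dose rate)/CL, so holding Css fixed requires dose ∝ CL: 5 × 1.682 = 8.4 mg.

8.4 mg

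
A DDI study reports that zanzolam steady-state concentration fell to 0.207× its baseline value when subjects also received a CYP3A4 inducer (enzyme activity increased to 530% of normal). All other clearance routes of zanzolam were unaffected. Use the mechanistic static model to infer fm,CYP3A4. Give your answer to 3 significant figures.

0.891

Write x for the fraction cleared via CYP3A4. The observed steady-state concentration change means clearance rose to 1/0.207 = 4.831 of baseline.
Only the CYP3A4 route changed, so 4.831 = x·5.3 + (1 − x), giving x = 0.891.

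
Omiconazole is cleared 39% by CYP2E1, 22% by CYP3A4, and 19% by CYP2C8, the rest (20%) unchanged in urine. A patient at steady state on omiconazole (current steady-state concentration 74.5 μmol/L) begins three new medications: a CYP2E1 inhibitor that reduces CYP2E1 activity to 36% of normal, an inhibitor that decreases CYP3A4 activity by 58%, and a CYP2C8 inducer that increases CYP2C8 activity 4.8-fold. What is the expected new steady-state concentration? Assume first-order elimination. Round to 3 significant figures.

CYP2E1: 0.39 × 0.36 = 0.1404
CYP3A4: 0.22 × 0.42 = 0.0924
CYP2C8: 0.19 × 4.8 = 0.912
Other: 0.2 (unchanged)
CL_new/CL_old = 0.1404 + 0.0924 + 0.912 + 0.2 = 1.3448.
Dividing the baseline by the relative clearance: 74.5 / 1.3448 = 55.4 μmol/L.

55.4 μmol/L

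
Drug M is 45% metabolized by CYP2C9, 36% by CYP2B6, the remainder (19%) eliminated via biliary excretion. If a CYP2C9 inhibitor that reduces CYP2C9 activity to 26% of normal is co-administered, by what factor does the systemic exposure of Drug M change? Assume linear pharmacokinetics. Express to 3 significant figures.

The CYP2C9 pathway (45% of clearance) is reduced to 0.26× activity: 0.45 × 0.26 = 0.117.
CYP2B6 (36%) and the residual 19% are unaffected.
Relative clearance = 0.117 + 0.36 + 0.19 = 0.667.
Systemic exposure is inversely proportional to clearance, so the fold-change is 1 / 0.667 = 1.50.

1.50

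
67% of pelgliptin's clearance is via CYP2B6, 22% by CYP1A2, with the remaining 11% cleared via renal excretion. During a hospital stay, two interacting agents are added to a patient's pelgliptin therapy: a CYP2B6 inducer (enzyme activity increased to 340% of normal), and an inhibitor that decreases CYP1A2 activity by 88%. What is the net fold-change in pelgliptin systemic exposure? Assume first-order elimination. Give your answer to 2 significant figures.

0.41

The CYP2B6 pathway (67% of clearance) is boosted to 3.4× activity: 0.67 × 3.4 = 2.278.
The CYP1A2 pathway (22% of clearance) falls to 0.12× activity: 0.22 × 0.12 = 0.0264.
Non-CYP routes (11%) are unchanged.
CL_new/CL_old = 2.278 + 0.0264 + 0.11 = 2.4144.
Net systemic exposure ratio = 1 / 2.4144 = 0.41.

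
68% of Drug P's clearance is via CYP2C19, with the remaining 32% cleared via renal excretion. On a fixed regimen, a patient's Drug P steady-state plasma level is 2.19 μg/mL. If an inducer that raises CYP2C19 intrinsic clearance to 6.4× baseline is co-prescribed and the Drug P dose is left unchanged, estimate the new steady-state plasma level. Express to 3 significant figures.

0.469 μg/mL

The CYP2C19 pathway (68% of clearance) rises to 6.4× activity: 0.68 × 6.4 = 4.352.
The remaining 32% of clearance is unaffected.
CL_new/CL_old = 4.352 + 0.32 = 4.672.
Steady-state plasma level ∝ 1/CL, so new value = 2.19 / 4.672 = 0.469 μg/mL.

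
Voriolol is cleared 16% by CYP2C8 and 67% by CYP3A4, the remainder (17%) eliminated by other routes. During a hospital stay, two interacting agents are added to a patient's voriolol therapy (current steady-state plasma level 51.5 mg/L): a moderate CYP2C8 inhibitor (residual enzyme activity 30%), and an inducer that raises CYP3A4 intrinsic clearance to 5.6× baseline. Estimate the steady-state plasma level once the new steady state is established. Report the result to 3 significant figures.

The CYP2C8 pathway (16% of clearance) drops to 0.3× activity: 0.16 × 0.3 = 0.048.
The CYP3A4 pathway (67% of clearance) is boosted to 5.6× activity: 0.67 × 5.6 = 3.752.
Non-CYP routes (17%) are unchanged.
Relative clearance = 0.048 + 3.752 + 0.17 = 3.97.
New steady-state plasma level = 51.5 / 3.97 = 13.0 mg/L (concentration scales inversely with clearance).

13.0 mg/L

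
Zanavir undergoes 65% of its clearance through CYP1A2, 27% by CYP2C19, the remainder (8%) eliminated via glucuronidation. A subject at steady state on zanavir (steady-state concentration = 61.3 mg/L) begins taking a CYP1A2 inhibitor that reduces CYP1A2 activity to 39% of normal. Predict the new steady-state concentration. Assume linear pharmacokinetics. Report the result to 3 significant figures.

The CYP1A2 pathway (65% of clearance) falls to 0.39× activity: 0.65 × 0.39 = 0.2535.
CYP2C19 (27%) and the residual 8% are unaffected.
New clearance relative to baseline: 0.2535 + 0.27 + 0.08 = 0.6035.
New steady-state concentration = baseline ÷ relative clearance = 61.3 / 0.6035 = 102 mg/L.

102 mg/L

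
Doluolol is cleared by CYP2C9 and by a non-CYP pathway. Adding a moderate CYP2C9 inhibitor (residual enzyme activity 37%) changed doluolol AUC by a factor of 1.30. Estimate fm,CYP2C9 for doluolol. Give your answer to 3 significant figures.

CL'/CL = 1 / 1.30 = 0.7692
0.37·fm + (1 − fm) = 0.7692
fm = (0.7692 − 1) / (0.37 − 1) = 0.366

0.366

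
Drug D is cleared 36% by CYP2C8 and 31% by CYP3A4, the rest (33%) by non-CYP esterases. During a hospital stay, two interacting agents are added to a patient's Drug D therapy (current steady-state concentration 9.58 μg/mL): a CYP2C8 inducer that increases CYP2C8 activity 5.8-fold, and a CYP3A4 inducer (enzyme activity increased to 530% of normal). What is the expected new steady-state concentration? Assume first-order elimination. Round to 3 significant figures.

The CYP2C8 pathway (36% of clearance) is boosted to 5.8× activity: 0.36 × 5.8 = 2.088.
The CYP3A4 pathway (31% of clearance) increases to 5.3× activity: 0.31 × 5.3 = 1.643.
Non-CYP routes (33%) are unchanged.
Relative clearance = 2.088 + 1.643 + 0.33 = 4.061.
Dividing the baseline by the relative clearance: 9.58 / 4.061 = 2.36 μg/mL.

2.36 μg/mL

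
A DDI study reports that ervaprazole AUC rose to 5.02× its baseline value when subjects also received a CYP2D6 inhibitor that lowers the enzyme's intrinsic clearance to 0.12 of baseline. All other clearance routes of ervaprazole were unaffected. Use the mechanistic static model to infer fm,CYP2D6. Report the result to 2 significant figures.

0.91

CL'/CL = 1 / 5.02 = 0.1992
0.12·fm + (1 − fm) = 0.1992
fm = (0.1992 − 1) / (0.12 − 1) = 0.91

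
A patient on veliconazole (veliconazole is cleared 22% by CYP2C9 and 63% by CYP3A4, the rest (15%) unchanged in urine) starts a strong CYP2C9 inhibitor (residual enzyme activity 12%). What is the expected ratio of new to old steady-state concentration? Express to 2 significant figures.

CYP2C9: 0.22 × 0.12 = 0.0264
CYP3A4: 0.63 (unchanged)
Other: 0.15 (unchanged)
Relative clearance = 0.0264 + 0.63 + 0.15 = 0.8064.
Steady-state concentration ratio = CL_old/CL_new = 1 / 0.8064 = 1.2.

1.2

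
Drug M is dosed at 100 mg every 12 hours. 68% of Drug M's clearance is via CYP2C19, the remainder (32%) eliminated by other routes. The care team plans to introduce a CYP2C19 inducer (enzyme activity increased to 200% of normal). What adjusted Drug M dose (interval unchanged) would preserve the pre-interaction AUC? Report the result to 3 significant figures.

168 mg

CYP2C19: 0.68 × 2 = 1.36
Other: 0.32 (unchanged)
New clearance relative to baseline: 1.36 + 0.32 = 1.68.
To maintain the same steady-state level, dose must scale with clearance: new dose = 100 × 1.68 = 168 mg.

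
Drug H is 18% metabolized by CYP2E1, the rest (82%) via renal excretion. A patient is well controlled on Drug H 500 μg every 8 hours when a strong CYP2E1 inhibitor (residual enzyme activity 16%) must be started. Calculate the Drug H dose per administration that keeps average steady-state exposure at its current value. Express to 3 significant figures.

The CYP2E1 pathway (18% of clearance) falls to 0.16× activity: 0.18 × 0.16 = 0.0288.
The remaining 82% of clearance is unaffected.
Relative clearance = 0.0288 + 0.82 = 0.8488.
To maintain the same steady-state level, dose must scale with clearance: new dose = 500 × 0.8488 = 424 μg.

424 μg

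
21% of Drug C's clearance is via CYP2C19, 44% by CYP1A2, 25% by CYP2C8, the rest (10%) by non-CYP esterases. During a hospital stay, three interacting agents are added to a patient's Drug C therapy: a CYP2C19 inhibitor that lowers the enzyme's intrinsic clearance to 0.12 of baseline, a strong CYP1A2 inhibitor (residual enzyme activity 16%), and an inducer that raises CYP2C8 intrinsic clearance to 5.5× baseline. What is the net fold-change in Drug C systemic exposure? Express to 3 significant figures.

The CYP2C19 pathway (21% of clearance) falls to 0.12× activity: 0.21 × 0.12 = 0.0252.
The CYP1A2 pathway (44% of clearance) falls to 0.16× activity: 0.44 × 0.16 = 0.0704.
The CYP2C8 pathway (25% of clearance) rises to 5.5× activity: 0.25 × 5.5 = 1.375.
Non-CYP routes (10%) are unchanged.
CL_new/CL_old = 0.0252 + 0.0704 + 1.375 + 0.1 = 1.5706.
Because systemic exposure varies inversely with clearance, the combined effect is 1 / 1.5706 = 0.637.

0.637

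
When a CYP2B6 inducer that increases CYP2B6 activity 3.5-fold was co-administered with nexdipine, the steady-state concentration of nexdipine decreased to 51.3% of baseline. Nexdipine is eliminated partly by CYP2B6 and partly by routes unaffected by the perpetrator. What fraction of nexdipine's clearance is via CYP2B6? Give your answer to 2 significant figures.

Call the CYP2B6 fraction fm. After the interaction, CL_new/CL_old = fm × 3.5 + (1 − fm).
Steady-state concentration ratio = 1 / (new CL fraction), so new CL fraction = 1 / 0.513 = 1.949.
fm × 3.5 + 1 − fm = 1.949  ⇒  fm × (3.5 − 1) = 0.9493  ⇒  fm = 0.38.

0.38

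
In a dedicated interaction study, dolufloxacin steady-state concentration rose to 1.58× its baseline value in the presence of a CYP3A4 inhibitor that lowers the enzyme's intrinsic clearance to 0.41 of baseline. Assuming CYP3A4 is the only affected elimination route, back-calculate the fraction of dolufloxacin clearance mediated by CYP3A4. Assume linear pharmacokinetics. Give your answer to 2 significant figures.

0.62

Call the CYP3A4 fraction fm. After the interaction, CL_new/CL_old = fm × 0.41 + (1 − fm).
Steady-state concentration ratio = 1 / (new CL fraction), so new CL fraction = 1 / 1.58 = 0.6329.
fm × 0.41 + 1 − fm = 0.6329  ⇒  fm × (0.41 − 1) = −0.3671  ⇒  fm = 0.62.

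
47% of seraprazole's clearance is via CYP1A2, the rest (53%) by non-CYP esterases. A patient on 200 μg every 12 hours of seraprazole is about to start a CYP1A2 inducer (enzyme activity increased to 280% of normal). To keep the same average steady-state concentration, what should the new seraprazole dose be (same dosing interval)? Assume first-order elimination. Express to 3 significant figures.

The CYP1A2 pathway (47% of clearance) rises to 2.8× activity: 0.47 × 2.8 = 1.316.
Non-CYP routes (53%) are unchanged.
New clearance relative to baseline: 1.316 + 0.53 = 1.846.
To maintain the same steady-state level, dose must scale with clearance: new dose = 200 × 1.846 = 369 μg.

369 μg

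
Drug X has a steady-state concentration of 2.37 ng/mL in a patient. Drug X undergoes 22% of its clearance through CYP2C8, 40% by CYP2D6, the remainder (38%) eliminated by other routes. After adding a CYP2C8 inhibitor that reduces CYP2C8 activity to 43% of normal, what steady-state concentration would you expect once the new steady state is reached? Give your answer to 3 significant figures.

2.71 ng/mL

CYP2C8: 0.22 × 0.43 = 0.0946
CYP2D6: 0.4 (unchanged)
Other: 0.38 (unchanged)
CL_new/CL_old = 0.0946 + 0.4 + 0.38 = 0.8746.
New steady-state concentration = baseline ÷ relative clearance = 2.37 / 0.8746 = 2.71 ng/mL.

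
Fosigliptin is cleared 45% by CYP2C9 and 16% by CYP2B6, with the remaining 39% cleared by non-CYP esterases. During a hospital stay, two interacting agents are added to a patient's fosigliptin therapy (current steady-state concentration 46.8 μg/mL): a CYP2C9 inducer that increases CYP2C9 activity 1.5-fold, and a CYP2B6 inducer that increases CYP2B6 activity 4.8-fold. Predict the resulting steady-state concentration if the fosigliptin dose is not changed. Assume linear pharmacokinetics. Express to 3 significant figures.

25.5 μg/mL

The CYP2C9 pathway (45% of clearance) increases to 1.5× activity: 0.45 × 1.5 = 0.675.
The CYP2B6 pathway (16% of clearance) increases to 4.8× activity: 0.16 × 4.8 = 0.768.
The remaining 39% of clearance is unaffected.
New clearance relative to baseline: 0.675 + 0.768 + 0.39 = 1.833.
Steady-state concentration ∝ 1/CL: new value = 46.8 / 1.833 = 25.5 μg/mL.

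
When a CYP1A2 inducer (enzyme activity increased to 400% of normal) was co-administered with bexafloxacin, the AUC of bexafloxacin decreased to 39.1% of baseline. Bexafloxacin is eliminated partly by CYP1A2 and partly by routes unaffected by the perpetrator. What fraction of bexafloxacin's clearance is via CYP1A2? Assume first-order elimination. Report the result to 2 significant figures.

CL'/CL = 1 / 0.391 = 2.558
4·fm + (1 − fm) = 2.558
fm = (2.558 − 1) / (4 − 1) = 0.52

0.52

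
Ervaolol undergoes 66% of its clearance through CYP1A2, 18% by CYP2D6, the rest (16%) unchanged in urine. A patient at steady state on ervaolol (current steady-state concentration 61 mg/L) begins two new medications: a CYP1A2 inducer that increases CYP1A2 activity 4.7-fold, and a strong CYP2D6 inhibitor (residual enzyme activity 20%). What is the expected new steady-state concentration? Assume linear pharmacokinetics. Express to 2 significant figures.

The CYP1A2 pathway (66% of clearance) rises to 4.7× activity: 0.66 × 4.7 = 3.102.
The CYP2D6 pathway (18% of clearance) is reduced to 0.2× activity: 0.18 × 0.2 = 0.036.
Non-CYP routes (16%) are unchanged.
Relative clearance = 3.102 + 0.036 + 0.16 = 3.298.
Dividing the baseline by the relative clearance: 61 / 3.298 = 18 mg/L.

18 mg/L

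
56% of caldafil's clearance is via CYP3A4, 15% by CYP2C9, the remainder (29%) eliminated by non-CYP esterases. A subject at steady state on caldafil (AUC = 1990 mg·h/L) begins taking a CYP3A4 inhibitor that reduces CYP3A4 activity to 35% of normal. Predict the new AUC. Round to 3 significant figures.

3.13 × 10³ mg·h/L

The CYP3A4 pathway (56% of clearance) falls to 0.35× activity: 0.56 × 0.35 = 0.196.
CYP2C9 (15%) and the residual 29% are unaffected.
Relative clearance = 0.196 + 0.15 + 0.29 = 0.636.
With dosing unchanged, AUC scales as 1/CL: 1990 / 0.636 = 3.13 × 10³ mg·h/L.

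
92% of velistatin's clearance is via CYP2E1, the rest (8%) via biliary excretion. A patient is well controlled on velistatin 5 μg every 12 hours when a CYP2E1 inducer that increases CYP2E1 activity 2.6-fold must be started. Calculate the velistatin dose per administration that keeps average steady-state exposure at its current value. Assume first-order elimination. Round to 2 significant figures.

12 μg

The CYP2E1 pathway (92% of clearance) increases to 2.6× activity: 0.92 × 2.6 = 2.392.
Non-CYP routes (8%) are unchanged.
CL_new/CL_old = 2.392 + 0.08 = 2.472.
Exposure is unchanged when dose changes in proportion to clearance. New dose = 5 μg × 2.472 = 12 μg.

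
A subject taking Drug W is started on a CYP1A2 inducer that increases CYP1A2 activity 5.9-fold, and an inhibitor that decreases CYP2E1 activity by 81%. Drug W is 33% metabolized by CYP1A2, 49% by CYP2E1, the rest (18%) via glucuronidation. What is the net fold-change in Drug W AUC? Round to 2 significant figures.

0.45

The CYP1A2 pathway (33% of clearance) is boosted to 5.9× activity: 0.33 × 5.9 = 1.947.
The CYP2E1 pathway (49% of clearance) drops to 0.19× activity: 0.49 × 0.19 = 0.0931.
Non-CYP routes (18%) are unchanged.
New clearance relative to baseline: 1.947 + 0.0931 + 0.18 = 2.2201.
AUC ∝ 1/CL: fold-change = 1 / 2.2201 = 0.45.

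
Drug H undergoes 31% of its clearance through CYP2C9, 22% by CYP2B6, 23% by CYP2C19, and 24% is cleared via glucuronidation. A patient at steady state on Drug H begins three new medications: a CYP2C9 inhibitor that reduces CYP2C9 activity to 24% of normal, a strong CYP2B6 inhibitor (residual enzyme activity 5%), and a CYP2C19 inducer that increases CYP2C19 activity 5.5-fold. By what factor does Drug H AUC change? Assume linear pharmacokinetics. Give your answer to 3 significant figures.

The CYP2C9 pathway (31% of clearance) drops to 0.24× activity: 0.31 × 0.24 = 0.0744.
The CYP2B6 pathway (22% of clearance) drops to 0.05× activity: 0.22 × 0.05 = 0.011.
The CYP2C19 pathway (23% of clearance) rises to 5.5× activity: 0.23 × 5.5 = 1.265.
The remaining 24% of clearance is unaffected.
Relative clearance = 0.0744 + 0.011 + 1.265 + 0.24 = 1.5904.
Net AUC ratio = 1 / 1.5904 = 0.629.

0.629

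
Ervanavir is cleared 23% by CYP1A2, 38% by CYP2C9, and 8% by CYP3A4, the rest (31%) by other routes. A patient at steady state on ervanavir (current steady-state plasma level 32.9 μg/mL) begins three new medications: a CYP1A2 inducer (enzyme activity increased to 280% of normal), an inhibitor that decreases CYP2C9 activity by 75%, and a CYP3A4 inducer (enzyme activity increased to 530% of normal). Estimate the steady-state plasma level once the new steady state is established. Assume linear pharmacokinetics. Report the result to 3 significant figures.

The CYP1A2 pathway (23% of clearance) increases to 2.8× activity: 0.23 × 2.8 = 0.644.
The CYP2C9 pathway (38% of clearance) falls to 0.25× activity: 0.38 × 0.25 = 0.095.
The CYP3A4 pathway (8% of clearance) increases to 5.3× activity: 0.08 × 5.3 = 0.424.
Non-CYP routes (31%) are unchanged.
New clearance relative to baseline: 0.644 + 0.095 + 0.424 + 0.31 = 1.473.
New steady-state plasma level = 32.9 / 1.473 = 22.3 μg/mL (concentration scales inversely with clearance).

22.3 μg/mL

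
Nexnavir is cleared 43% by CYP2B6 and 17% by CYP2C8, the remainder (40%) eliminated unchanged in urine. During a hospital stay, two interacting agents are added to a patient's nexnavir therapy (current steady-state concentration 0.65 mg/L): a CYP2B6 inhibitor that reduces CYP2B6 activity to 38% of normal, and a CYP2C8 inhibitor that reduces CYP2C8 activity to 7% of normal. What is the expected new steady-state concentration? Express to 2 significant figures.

CYP2B6: 0.43 × 0.38 = 0.1634
CYP2C8: 0.17 × 0.07 = 0.0119
Other: 0.4 (unchanged)
CL_new/CL_old = 0.1634 + 0.0119 + 0.4 = 0.5753.
Dividing the baseline by the relative clearance: 0.65 / 0.5753 = 1.1 mg/L.

1.1 mg/L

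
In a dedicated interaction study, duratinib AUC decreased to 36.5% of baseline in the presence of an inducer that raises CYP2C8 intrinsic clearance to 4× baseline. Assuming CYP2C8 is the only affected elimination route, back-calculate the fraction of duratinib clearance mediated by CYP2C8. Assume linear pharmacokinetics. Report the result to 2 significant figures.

Write x for the fraction cleared via CYP2C8. The observed AUC change means clearance rose to 1/0.365 = 2.74 of baseline.
Only the CYP2C8 route changed, so 2.74 = x·4 + (1 − x), giving x = 0.58.

0.58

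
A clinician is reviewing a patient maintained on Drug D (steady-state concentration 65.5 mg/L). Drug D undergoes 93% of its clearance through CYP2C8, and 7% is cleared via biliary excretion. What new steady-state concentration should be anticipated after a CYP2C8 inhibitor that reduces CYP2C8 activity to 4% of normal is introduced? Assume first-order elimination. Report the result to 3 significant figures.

CYP2C8: 0.93 × 0.04 = 0.0372
Other: 0.07 (unchanged)
Relative clearance = 0.0372 + 0.07 = 0.1072.
With dosing unchanged, steady-state concentration scales as 1/CL: 65.5 / 0.1072 = 611 mg/L.

611 mg/L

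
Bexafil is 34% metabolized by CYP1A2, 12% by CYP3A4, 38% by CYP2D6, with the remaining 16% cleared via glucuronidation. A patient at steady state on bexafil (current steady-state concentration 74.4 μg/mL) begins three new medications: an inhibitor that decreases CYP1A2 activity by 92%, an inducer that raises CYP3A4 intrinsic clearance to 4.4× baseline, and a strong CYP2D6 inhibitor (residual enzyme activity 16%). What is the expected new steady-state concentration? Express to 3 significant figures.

CYP1A2: 0.34 × 0.08 = 0.0272
CYP3A4: 0.12 × 4.4 = 0.528
CYP2D6: 0.38 × 0.16 = 0.0608
Other: 0.16 (unchanged)
CL_new/CL_old = 0.0272 + 0.528 + 0.0608 + 0.16 = 0.776.
Dividing the baseline by the relative clearance: 74.4 / 0.776 = 95.9 μg/mL.

95.9 μg/mL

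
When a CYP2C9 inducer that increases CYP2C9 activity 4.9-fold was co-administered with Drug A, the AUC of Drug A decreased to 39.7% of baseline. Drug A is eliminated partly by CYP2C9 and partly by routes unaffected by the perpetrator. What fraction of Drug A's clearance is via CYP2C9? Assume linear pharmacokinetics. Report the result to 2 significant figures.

0.39

Let x = fm,CYP2C9. Because AUC ∝ 1/CL, relative clearance rose to 1/0.397 = 2.519.
Setting x·4.9 + (1 − x) = 2.519 and solving: x = (2.519 − 1)/(4.9 − 1) = 0.39.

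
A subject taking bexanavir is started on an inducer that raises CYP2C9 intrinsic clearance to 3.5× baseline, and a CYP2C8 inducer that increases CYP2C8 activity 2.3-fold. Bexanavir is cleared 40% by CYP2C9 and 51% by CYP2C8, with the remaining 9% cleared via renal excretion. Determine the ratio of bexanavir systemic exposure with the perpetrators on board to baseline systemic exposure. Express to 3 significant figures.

CYP2C9: 0.4 × 3.5 = 1.4
CYP2C8: 0.51 × 2.3 = 1.173
Other: 0.09 (unchanged)
Relative clearance = 1.4 + 1.173 + 0.09 = 2.663.
Because systemic exposure varies inversely with clearance, the combined effect is 1 / 2.663 = 0.376.

0.376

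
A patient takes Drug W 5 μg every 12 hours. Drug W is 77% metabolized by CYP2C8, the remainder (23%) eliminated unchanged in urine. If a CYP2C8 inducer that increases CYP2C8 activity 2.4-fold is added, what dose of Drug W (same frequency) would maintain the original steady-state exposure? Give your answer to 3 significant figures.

10.4 μg

The CYP2C8 pathway (77% of clearance) rises to 2.4× activity: 0.77 × 2.4 = 1.848.
The remaining 23% of clearance is unaffected.
CL_new/CL_old = 1.848 + 0.23 = 2.078.
Exposure is unchanged when dose changes in proportion to clearance. New dose = 5 μg × 2.078 = 10.4 μg.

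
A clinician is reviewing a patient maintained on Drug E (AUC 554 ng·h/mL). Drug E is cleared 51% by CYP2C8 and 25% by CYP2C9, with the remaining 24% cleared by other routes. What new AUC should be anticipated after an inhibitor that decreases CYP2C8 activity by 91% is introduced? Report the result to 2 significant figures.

The CYP2C8 pathway (51% of clearance) drops to 0.09× activity: 0.51 × 0.09 = 0.0459.
CYP2C9 (25%) and the residual 24% are unaffected.
Relative clearance = 0.0459 + 0.25 + 0.24 = 0.5359.
With dosing unchanged, AUC scales as 1/CL: 554 / 0.5359 = 1.0 × 10³ ng·h/mL.

1.0 × 10³ ng·h/mL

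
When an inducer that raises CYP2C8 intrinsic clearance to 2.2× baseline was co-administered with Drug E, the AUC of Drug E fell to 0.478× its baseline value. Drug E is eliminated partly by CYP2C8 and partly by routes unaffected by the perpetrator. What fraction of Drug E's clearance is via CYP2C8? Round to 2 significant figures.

CL'/CL = 1 / 0.478 = 2.092
2.2·fm + (1 − fm) = 2.092
fm = (2.092 − 1) / (2.2 − 1) = 0.91

0.91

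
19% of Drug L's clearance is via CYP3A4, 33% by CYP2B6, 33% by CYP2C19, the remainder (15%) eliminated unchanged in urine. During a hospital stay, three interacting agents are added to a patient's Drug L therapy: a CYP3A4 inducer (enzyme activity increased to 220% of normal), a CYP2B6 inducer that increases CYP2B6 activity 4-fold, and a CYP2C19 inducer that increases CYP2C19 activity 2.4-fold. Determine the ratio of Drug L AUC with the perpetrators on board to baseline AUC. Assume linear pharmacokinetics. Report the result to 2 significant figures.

The CYP3A4 pathway (19% of clearance) rises to 2.2× activity: 0.19 × 2.2 = 0.418.
The CYP2B6 pathway (33% of clearance) increases to 4× activity: 0.33 × 4 = 1.32.
The CYP2C19 pathway (33% of clearance) rises to 2.4× activity: 0.33 × 2.4 = 0.792.
Non-CYP routes (15%) are unchanged.
New clearance relative to baseline: 0.418 + 1.32 + 0.792 + 0.15 = 2.68.
Because AUC varies inversely with clearance, the combined effect is 1 / 2.68 = 0.37.

0.37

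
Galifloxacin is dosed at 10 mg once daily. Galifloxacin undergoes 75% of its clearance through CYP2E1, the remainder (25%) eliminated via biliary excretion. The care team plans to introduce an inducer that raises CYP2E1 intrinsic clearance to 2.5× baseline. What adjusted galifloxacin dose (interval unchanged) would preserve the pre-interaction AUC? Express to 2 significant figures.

The CYP2E1 pathway (75% of clearance) increases to 2.5× activity: 0.75 × 2.5 = 1.875.
The remaining 25% of clearance is unaffected.
CL_new/CL_old = 1.875 + 0.25 = 2.125.
Exposure is unchanged when dose changes in proportion to clearance. New dose = 10 mg × 2.125 = 21 mg.

21 mg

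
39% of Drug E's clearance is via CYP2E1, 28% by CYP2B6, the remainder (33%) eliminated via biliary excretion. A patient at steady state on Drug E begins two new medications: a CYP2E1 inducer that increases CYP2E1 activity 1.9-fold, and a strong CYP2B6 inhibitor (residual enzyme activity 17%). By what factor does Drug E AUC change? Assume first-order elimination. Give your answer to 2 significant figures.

CYP2E1: 0.39 × 1.9 = 0.741
CYP2B6: 0.28 × 0.17 = 0.0476
Other: 0.33 (unchanged)
Relative clearance = 0.741 + 0.0476 + 0.33 = 1.1186.
AUC ∝ 1/CL: fold-change = 1 / 1.1186 = 0.89.

0.89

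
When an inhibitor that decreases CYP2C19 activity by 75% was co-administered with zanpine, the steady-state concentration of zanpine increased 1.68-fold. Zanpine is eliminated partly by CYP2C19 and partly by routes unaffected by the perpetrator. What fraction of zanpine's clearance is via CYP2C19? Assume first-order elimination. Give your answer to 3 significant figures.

CL'/CL = 1 / 1.68 = 0.5952
0.25·fm + (1 − fm) = 0.5952
fm = (0.5952 − 1) / (0.25 − 1) = 0.540

0.540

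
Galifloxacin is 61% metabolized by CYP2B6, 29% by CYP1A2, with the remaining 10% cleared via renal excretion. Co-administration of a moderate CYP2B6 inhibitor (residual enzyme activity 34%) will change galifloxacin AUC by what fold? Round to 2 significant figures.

The CYP2B6 pathway (61% of clearance) drops to 0.34× activity: 0.61 × 0.34 = 0.2074.
CYP1A2 (29%) and the residual 10% are unaffected.
New clearance relative to baseline: 0.2074 + 0.29 + 0.1 = 0.5974.
AUC is inversely proportional to clearance, so the fold-change is 1 / 0.5974 = 1.7.

1.7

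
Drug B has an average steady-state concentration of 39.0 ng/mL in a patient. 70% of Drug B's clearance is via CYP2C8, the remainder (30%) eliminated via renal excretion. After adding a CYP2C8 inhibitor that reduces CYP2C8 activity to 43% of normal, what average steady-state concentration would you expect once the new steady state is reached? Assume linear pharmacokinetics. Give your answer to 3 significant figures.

64.9 ng/mL

CYP2C8: 0.7 × 0.43 = 0.301
Other: 0.3 (unchanged)
New clearance relative to baseline: 0.301 + 0.3 = 0.601.
Average steady-state concentration ∝ 1/CL, so new value = 39.0 / 0.601 = 64.9 ng/mL.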